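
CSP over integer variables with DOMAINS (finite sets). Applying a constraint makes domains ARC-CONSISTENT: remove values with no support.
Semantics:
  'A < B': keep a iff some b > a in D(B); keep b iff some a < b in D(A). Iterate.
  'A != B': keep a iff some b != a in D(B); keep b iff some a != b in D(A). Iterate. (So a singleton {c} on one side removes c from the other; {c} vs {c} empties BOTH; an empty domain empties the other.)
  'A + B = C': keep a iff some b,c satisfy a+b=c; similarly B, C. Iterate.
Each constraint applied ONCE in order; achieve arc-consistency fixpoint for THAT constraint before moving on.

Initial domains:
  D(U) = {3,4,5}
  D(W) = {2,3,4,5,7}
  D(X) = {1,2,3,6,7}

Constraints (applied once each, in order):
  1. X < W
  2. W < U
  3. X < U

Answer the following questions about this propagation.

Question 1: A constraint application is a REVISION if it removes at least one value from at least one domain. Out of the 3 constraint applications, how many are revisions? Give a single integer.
Constraint 1 (X < W) on D(X)={1,2,3,6,7} D(W)={2,3,4,5,7}: X {1,2,3,6,7}->{1,2,3,6} => REVISION
Constraint 2 (W < U) on D(W)={2,3,4,5,7} D(U)={3,4,5}: W {2,3,4,5,7}->{2,3,4} => REVISION
Constraint 3 (X < U) on D(X)={1,2,3,6} D(U)={3,4,5}: X {1,2,3,6}->{1,2,3} => REVISION
Total revisions = 3

Answer: 3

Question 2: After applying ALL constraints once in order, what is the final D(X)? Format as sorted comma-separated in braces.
Answer: {1,2,3}

Derivation:
Constraint 1 (X < W) on D(X)={1,2,3,6,7} D(W)={2,3,4,5,7}: X {1,2,3,6,7}->{1,2,3,6}
Constraint 2 (W < U) on D(W)={2,3,4,5,7} D(U)={3,4,5}: W {2,3,4,5,7}->{2,3,4}
Constraint 3 (X < U) on D(X)={1,2,3,6} D(U)={3,4,5}: X {1,2,3,6}->{1,2,3}
So after all 3 constraints: D(X) = {1,2,3}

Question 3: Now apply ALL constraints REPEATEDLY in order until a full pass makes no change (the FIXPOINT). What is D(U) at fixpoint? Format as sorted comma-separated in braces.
pass 0 (initial): D(U)={3,4,5}
pass 1: W {2,3,4,5,7}->{2,3,4}; X {1,2,3,6,7}->{1,2,3}
pass 2: no change
Fixpoint after 2 passes: D(U) = {3,4,5}

Answer: {3,4,5}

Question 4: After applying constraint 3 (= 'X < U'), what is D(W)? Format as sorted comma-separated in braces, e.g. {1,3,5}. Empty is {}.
Answer: {2,3,4}

Derivation:
Constraint 1 (X < W) on D(X)={1,2,3,6,7} D(W)={2,3,4,5,7}: X {1,2,3,6,7}->{1,2,3,6}
Constraint 2 (W < U) on D(W)={2,3,4,5,7} D(U)={3,4,5}: W {2,3,4,5,7}->{2,3,4}
Constraint 3 (X < U) on D(X)={1,2,3,6} D(U)={3,4,5}: X {1,2,3,6}->{1,2,3}
So after constraint 3: D(W) = {2,3,4}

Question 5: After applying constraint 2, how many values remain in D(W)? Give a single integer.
Constraint 1 (X < W) on D(X)={1,2,3,6,7} D(W)={2,3,4,5,7}: X {1,2,3,6,7}->{1,2,3,6}
Constraint 2 (W < U) on D(W)={2,3,4,5,7} D(U)={3,4,5}: W {2,3,4,5,7}->{2,3,4}
So after constraint 2: D(W)={2,3,4}, size = 3

Answer: 3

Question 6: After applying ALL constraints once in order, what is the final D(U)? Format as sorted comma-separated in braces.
Answer: {3,4,5}

Derivation:
Constraint 1 (X < W) on D(X)={1,2,3,6,7} D(W)={2,3,4,5,7}: X {1,2,3,6,7}->{1,2,3,6}
Constraint 2 (W < U) on D(W)={2,3,4,5,7} D(U)={3,4,5}: W {2,3,4,5,7}->{2,3,4}
Constraint 3 (X < U) on D(X)={1,2,3,6} D(U)={3,4,5}: X {1,2,3,6}->{1,2,3}
So after all 3 constraints: D(U) = {3,4,5}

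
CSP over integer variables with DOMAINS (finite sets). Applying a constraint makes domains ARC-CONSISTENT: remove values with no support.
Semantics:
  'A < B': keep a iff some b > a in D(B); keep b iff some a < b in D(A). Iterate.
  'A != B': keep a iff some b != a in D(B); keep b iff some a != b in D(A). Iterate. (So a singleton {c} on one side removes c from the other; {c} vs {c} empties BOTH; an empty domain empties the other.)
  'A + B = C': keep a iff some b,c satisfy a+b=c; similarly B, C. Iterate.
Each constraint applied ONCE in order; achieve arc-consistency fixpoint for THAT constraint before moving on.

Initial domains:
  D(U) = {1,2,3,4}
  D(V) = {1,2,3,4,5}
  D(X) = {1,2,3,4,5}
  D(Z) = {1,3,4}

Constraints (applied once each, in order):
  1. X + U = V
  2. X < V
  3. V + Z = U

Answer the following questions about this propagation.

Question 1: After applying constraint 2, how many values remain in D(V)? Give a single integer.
Answer: 4

Derivation:
Constraint 1 (X + U = V) on D(X)={1,2,3,4,5} D(U)={1,2,3,4} D(V)={1,2,3,4,5}: X {1,2,3,4,5}->{1,2,3,4}; V {1,2,3,4,5}->{2,3,4,5}
Constraint 2 (X < V) on D(X)={1,2,3,4} D(V)={2,3,4,5}: no change
So after constraint 2: D(V)={2,3,4,5}, size = 4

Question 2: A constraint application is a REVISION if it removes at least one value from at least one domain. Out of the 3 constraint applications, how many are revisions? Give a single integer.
Constraint 1 (X + U = V) on D(X)={1,2,3,4,5} D(U)={1,2,3,4} D(V)={1,2,3,4,5}: X {1,2,3,4,5}->{1,2,3,4}; V {1,2,3,4,5}->{2,3,4,5} => REVISION
Constraint 2 (X < V) on D(X)={1,2,3,4} D(V)={2,3,4,5}: no change => not a revision
Constraint 3 (V + Z = U) on D(V)={2,3,4,5} D(Z)={1,3,4} D(U)={1,2,3,4}: V {2,3,4,5}->{2,3}; Z {1,3,4}->{1}; U {1,2,3,4}->{3,4} => REVISION
Total revisions = 2

Answer: 2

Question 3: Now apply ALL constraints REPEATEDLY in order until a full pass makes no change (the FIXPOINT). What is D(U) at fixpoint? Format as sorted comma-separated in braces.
pass 0 (initial): D(U)={1,2,3,4}
pass 1: U {1,2,3,4}->{3,4}; V {1,2,3,4,5}->{2,3}; X {1,2,3,4,5}->{1,2,3,4}; Z {1,3,4}->{1}
pass 2: U {3,4}->{}; V {2,3}->{}; X {1,2,3,4}->{}; Z {1}->{}
pass 3: no change
Fixpoint after 3 passes: D(U) = {}

Answer: {}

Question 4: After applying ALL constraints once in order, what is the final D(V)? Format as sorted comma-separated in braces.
Answer: {2,3}

Derivation:
Constraint 1 (X + U = V) on D(X)={1,2,3,4,5} D(U)={1,2,3,4} D(V)={1,2,3,4,5}: X {1,2,3,4,5}->{1,2,3,4}; V {1,2,3,4,5}->{2,3,4,5}
Constraint 2 (X < V) on D(X)={1,2,3,4} D(V)={2,3,4,5}: no change
Constraint 3 (V + Z = U) on D(V)={2,3,4,5} D(Z)={1,3,4} D(U)={1,2,3,4}: V {2,3,4,5}->{2,3}; Z {1,3,4}->{1}; U {1,2,3,4}->{3,4}
So after all 3 constraints: D(V) = {2,3}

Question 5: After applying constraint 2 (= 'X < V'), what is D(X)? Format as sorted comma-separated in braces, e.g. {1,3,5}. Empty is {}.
Constraint 1 (X + U = V) on D(X)={1,2,3,4,5} D(U)={1,2,3,4} D(V)={1,2,3,4,5}: X {1,2,3,4,5}->{1,2,3,4}; V {1,2,3,4,5}->{2,3,4,5}
Constraint 2 (X < V) on D(X)={1,2,3,4} D(V)={2,3,4,5}: no change
So after constraint 2: D(X) = {1,2,3,4}

Answer: {1,2,3,4}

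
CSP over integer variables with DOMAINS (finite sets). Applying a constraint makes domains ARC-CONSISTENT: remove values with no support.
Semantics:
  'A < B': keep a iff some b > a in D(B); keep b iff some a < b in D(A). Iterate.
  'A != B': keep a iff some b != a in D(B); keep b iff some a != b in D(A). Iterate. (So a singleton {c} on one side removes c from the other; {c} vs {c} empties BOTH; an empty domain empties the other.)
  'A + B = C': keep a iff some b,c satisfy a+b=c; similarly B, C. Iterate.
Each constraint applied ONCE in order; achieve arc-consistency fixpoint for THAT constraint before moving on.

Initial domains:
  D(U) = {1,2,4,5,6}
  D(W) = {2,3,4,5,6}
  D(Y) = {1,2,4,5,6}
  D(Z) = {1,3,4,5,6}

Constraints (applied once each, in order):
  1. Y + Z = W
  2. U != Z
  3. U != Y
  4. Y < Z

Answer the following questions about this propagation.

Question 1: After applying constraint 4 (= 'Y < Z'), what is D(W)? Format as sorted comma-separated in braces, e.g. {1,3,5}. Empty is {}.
Constraint 1 (Y + Z = W) on D(Y)={1,2,4,5,6} D(Z)={1,3,4,5,6} D(W)={2,3,4,5,6}: Y {1,2,4,5,6}->{1,2,4,5}; Z {1,3,4,5,6}->{1,3,4,5}
Constraint 2 (U != Z) on D(U)={1,2,4,5,6} D(Z)={1,3,4,5}: no change
Constraint 3 (U != Y) on D(U)={1,2,4,5,6} D(Y)={1,2,4,5}: no change
Constraint 4 (Y < Z) on D(Y)={1,2,4,5} D(Z)={1,3,4,5}: Y {1,2,4,5}->{1,2,4}; Z {1,3,4,5}->{3,4,5}
So after constraint 4: D(W) = {2,3,4,5,6}

Answer: {2,3,4,5,6}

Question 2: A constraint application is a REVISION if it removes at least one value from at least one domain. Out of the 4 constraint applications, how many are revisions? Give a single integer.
Answer: 2

Derivation:
Constraint 1 (Y + Z = W) on D(Y)={1,2,4,5,6} D(Z)={1,3,4,5,6} D(W)={2,3,4,5,6}: Y {1,2,4,5,6}->{1,2,4,5}; Z {1,3,4,5,6}->{1,3,4,5} => REVISION
Constraint 2 (U != Z) on D(U)={1,2,4,5,6} D(Z)={1,3,4,5}: no change => not a revision
Constraint 3 (U != Y) on D(U)={1,2,4,5,6} D(Y)={1,2,4,5}: no change => not a revision
Constraint 4 (Y < Z) on D(Y)={1,2,4,5} D(Z)={1,3,4,5}: Y {1,2,4,5}->{1,2,4}; Z {1,3,4,5}->{3,4,5} => REVISION
Total revisions = 2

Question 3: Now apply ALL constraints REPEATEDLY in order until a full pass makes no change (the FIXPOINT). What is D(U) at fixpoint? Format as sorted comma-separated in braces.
pass 0 (initial): D(U)={1,2,4,5,6}
pass 1: Y {1,2,4,5,6}->{1,2,4}; Z {1,3,4,5,6}->{3,4,5}
pass 2: W {2,3,4,5,6}->{4,5,6}; Y {1,2,4}->{1,2}
pass 3: no change
Fixpoint after 3 passes: D(U) = {1,2,4,5,6}

Answer: {1,2,4,5,6}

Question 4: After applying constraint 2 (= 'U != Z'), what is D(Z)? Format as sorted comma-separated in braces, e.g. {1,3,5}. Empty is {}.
Answer: {1,3,4,5}

Derivation:
Constraint 1 (Y + Z = W) on D(Y)={1,2,4,5,6} D(Z)={1,3,4,5,6} D(W)={2,3,4,5,6}: Y {1,2,4,5,6}->{1,2,4,5}; Z {1,3,4,5,6}->{1,3,4,5}
Constraint 2 (U != Z) on D(U)={1,2,4,5,6} D(Z)={1,3,4,5}: no change
So after constraint 2: D(Z) = {1,3,4,5}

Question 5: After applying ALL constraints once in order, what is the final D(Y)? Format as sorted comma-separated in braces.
Answer: {1,2,4}

Derivation:
Constraint 1 (Y + Z = W) on D(Y)={1,2,4,5,6} D(Z)={1,3,4,5,6} D(W)={2,3,4,5,6}: Y {1,2,4,5,6}->{1,2,4,5}; Z {1,3,4,5,6}->{1,3,4,5}
Constraint 2 (U != Z) on D(U)={1,2,4,5,6} D(Z)={1,3,4,5}: no change
Constraint 3 (U != Y) on D(U)={1,2,4,5,6} D(Y)={1,2,4,5}: no change
Constraint 4 (Y < Z) on D(Y)={1,2,4,5} D(Z)={1,3,4,5}: Y {1,2,4,5}->{1,2,4}; Z {1,3,4,5}->{3,4,5}
So after all 4 constraints: D(Y) = {1,2,4}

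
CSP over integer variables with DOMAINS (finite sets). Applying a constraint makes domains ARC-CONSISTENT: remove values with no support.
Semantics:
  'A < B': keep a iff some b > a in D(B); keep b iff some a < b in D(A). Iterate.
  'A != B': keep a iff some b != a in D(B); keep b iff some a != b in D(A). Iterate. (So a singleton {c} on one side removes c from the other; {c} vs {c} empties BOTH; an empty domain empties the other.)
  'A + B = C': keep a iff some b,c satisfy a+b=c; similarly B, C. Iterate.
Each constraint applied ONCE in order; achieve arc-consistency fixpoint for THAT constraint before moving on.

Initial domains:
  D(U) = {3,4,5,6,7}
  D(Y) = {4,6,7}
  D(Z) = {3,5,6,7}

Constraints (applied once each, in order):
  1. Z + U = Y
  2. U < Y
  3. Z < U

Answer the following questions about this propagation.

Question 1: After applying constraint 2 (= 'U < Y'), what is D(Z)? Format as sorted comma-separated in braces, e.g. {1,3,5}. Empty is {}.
Answer: {3}

Derivation:
Constraint 1 (Z + U = Y) on D(Z)={3,5,6,7} D(U)={3,4,5,6,7} D(Y)={4,6,7}: Z {3,5,6,7}->{3}; U {3,4,5,6,7}->{3,4}; Y {4,6,7}->{6,7}
Constraint 2 (U < Y) on D(U)={3,4} D(Y)={6,7}: no change
So after constraint 2: D(Z) = {3}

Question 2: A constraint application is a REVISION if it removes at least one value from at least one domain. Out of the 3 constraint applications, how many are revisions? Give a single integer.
Answer: 2

Derivation:
Constraint 1 (Z + U = Y) on D(Z)={3,5,6,7} D(U)={3,4,5,6,7} D(Y)={4,6,7}: Z {3,5,6,7}->{3}; U {3,4,5,6,7}->{3,4}; Y {4,6,7}->{6,7} => REVISION
Constraint 2 (U < Y) on D(U)={3,4} D(Y)={6,7}: no change => not a revision
Constraint 3 (Z < U) on D(Z)={3} D(U)={3,4}: U {3,4}->{4} => REVISION
Total revisions = 2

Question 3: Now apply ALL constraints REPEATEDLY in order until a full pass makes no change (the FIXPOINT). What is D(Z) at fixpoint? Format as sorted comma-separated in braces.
Answer: {3}

Derivation:
pass 0 (initial): D(Z)={3,5,6,7}
pass 1: U {3,4,5,6,7}->{4}; Y {4,6,7}->{6,7}; Z {3,5,6,7}->{3}
pass 2: Y {6,7}->{7}
pass 3: no change
Fixpoint after 3 passes: D(Z) = {3}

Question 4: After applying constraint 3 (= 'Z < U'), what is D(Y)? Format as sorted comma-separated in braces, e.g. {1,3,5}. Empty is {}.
Answer: {6,7}

Derivation:
Constraint 1 (Z + U = Y) on D(Z)={3,5,6,7} D(U)={3,4,5,6,7} D(Y)={4,6,7}: Z {3,5,6,7}->{3}; U {3,4,5,6,7}->{3,4}; Y {4,6,7}->{6,7}
Constraint 2 (U < Y) on D(U)={3,4} D(Y)={6,7}: no change
Constraint 3 (Z < U) on D(Z)={3} D(U)={3,4}: U {3,4}->{4}
So after constraint 3: D(Y) = {6,7}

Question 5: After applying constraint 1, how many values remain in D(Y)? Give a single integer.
Answer: 2

Derivation:
Constraint 1 (Z + U = Y) on D(Z)={3,5,6,7} D(U)={3,4,5,6,7} D(Y)={4,6,7}: Z {3,5,6,7}->{3}; U {3,4,5,6,7}->{3,4}; Y {4,6,7}->{6,7}
So after constraint 1: D(Y)={6,7}, size = 2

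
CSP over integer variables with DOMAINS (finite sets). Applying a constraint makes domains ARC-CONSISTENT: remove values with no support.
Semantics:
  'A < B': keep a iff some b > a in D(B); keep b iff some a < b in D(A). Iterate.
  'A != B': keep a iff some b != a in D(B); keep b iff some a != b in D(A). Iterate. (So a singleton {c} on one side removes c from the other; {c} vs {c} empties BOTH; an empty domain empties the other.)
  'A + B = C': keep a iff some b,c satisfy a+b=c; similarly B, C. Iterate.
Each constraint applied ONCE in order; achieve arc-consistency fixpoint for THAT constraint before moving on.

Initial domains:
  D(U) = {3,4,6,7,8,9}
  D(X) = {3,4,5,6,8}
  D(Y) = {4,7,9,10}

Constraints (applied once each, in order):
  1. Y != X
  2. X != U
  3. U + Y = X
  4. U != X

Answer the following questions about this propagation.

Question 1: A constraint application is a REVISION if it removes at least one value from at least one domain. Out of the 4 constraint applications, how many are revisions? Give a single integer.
Constraint 1 (Y != X) on D(Y)={4,7,9,10} D(X)={3,4,5,6,8}: no change => not a revision
Constraint 2 (X != U) on D(X)={3,4,5,6,8} D(U)={3,4,6,7,8,9}: no change => not a revision
Constraint 3 (U + Y = X) on D(U)={3,4,6,7,8,9} D(Y)={4,7,9,10} D(X)={3,4,5,6,8}: U {3,4,6,7,8,9}->{4}; Y {4,7,9,10}->{4}; X {3,4,5,6,8}->{8} => REVISION
Constraint 4 (U != X) on D(U)={4} D(X)={8}: no change => not a revision
Total revisions = 1

Answer: 1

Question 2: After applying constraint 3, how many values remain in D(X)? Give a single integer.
Constraint 1 (Y != X) on D(Y)={4,7,9,10} D(X)={3,4,5,6,8}: no change
Constraint 2 (X != U) on D(X)={3,4,5,6,8} D(U)={3,4,6,7,8,9}: no change
Constraint 3 (U + Y = X) on D(U)={3,4,6,7,8,9} D(Y)={4,7,9,10} D(X)={3,4,5,6,8}: U {3,4,6,7,8,9}->{4}; Y {4,7,9,10}->{4}; X {3,4,5,6,8}->{8}
So after constraint 3: D(X)={8}, size = 1

Answer: 1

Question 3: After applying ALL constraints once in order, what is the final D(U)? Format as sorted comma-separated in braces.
Answer: {4}

Derivation:
Constraint 1 (Y != X) on D(Y)={4,7,9,10} D(X)={3,4,5,6,8}: no change
Constraint 2 (X != U) on D(X)={3,4,5,6,8} D(U)={3,4,6,7,8,9}: no change
Constraint 3 (U + Y = X) on D(U)={3,4,6,7,8,9} D(Y)={4,7,9,10} D(X)={3,4,5,6,8}: U {3,4,6,7,8,9}->{4}; Y {4,7,9,10}->{4}; X {3,4,5,6,8}->{8}
Constraint 4 (U != X) on D(U)={4} D(X)={8}: no change
So after all 4 constraints: D(U) = {4}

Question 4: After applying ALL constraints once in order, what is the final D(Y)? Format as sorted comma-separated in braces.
Answer: {4}

Derivation:
Constraint 1 (Y != X) on D(Y)={4,7,9,10} D(X)={3,4,5,6,8}: no change
Constraint 2 (X != U) on D(X)={3,4,5,6,8} D(U)={3,4,6,7,8,9}: no change
Constraint 3 (U + Y = X) on D(U)={3,4,6,7,8,9} D(Y)={4,7,9,10} D(X)={3,4,5,6,8}: U {3,4,6,7,8,9}->{4}; Y {4,7,9,10}->{4}; X {3,4,5,6,8}->{8}
Constraint 4 (U != X) on D(U)={4} D(X)={8}: no change
So after all 4 constraints: D(Y) = {4}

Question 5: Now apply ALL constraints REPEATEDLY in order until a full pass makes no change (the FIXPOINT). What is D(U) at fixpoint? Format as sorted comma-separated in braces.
pass 0 (initial): D(U)={3,4,6,7,8,9}
pass 1: U {3,4,6,7,8,9}->{4}; X {3,4,5,6,8}->{8}; Y {4,7,9,10}->{4}
pass 2: no change
Fixpoint after 2 passes: D(U) = {4}

Answer: {4}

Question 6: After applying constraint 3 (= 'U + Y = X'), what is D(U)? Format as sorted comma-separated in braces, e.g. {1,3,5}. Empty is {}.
Constraint 1 (Y != X) on D(Y)={4,7,9,10} D(X)={3,4,5,6,8}: no change
Constraint 2 (X != U) on D(X)={3,4,5,6,8} D(U)={3,4,6,7,8,9}: no change
Constraint 3 (U + Y = X) on D(U)={3,4,6,7,8,9} D(Y)={4,7,9,10} D(X)={3,4,5,6,8}: U {3,4,6,7,8,9}->{4}; Y {4,7,9,10}->{4}; X {3,4,5,6,8}->{8}
So after constraint 3: D(U) = {4}

Answer: {4}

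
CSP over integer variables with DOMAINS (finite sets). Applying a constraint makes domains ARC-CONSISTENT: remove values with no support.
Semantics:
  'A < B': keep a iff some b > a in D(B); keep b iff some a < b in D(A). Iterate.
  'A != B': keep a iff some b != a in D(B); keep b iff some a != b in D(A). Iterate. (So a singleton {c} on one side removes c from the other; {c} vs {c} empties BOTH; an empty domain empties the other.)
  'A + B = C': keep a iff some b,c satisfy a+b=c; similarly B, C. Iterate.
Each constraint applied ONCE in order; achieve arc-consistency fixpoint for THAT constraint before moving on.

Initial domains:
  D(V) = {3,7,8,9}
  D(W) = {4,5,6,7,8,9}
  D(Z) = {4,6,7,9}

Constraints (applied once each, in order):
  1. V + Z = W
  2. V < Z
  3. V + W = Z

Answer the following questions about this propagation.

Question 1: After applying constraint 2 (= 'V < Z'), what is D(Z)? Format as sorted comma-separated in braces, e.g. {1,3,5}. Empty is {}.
Constraint 1 (V + Z = W) on D(V)={3,7,8,9} D(Z)={4,6,7,9} D(W)={4,5,6,7,8,9}: V {3,7,8,9}->{3}; Z {4,6,7,9}->{4,6}; W {4,5,6,7,8,9}->{7,9}
Constraint 2 (V < Z) on D(V)={3} D(Z)={4,6}: no change
So after constraint 2: D(Z) = {4,6}

Answer: {4,6}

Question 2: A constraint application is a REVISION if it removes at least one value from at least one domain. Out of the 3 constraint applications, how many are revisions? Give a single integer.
Answer: 2

Derivation:
Constraint 1 (V + Z = W) on D(V)={3,7,8,9} D(Z)={4,6,7,9} D(W)={4,5,6,7,8,9}: V {3,7,8,9}->{3}; Z {4,6,7,9}->{4,6}; W {4,5,6,7,8,9}->{7,9} => REVISION
Constraint 2 (V < Z) on D(V)={3} D(Z)={4,6}: no change => not a revision
Constraint 3 (V + W = Z) on D(V)={3} D(W)={7,9} D(Z)={4,6}: V {3}->{}; W {7,9}->{}; Z {4,6}->{} => REVISION
Total revisions = 2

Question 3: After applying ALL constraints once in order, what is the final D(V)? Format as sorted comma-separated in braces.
Constraint 1 (V + Z = W) on D(V)={3,7,8,9} D(Z)={4,6,7,9} D(W)={4,5,6,7,8,9}: V {3,7,8,9}->{3}; Z {4,6,7,9}->{4,6}; W {4,5,6,7,8,9}->{7,9}
Constraint 2 (V < Z) on D(V)={3} D(Z)={4,6}: no change
Constraint 3 (V + W = Z) on D(V)={3} D(W)={7,9} D(Z)={4,6}: V {3}->{}; W {7,9}->{}; Z {4,6}->{}
So after all 3 constraints: D(V) = {}

Answer: {}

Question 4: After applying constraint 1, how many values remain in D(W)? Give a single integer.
Answer: 2

Derivation:
Constraint 1 (V + Z = W) on D(V)={3,7,8,9} D(Z)={4,6,7,9} D(W)={4,5,6,7,8,9}: V {3,7,8,9}->{3}; Z {4,6,7,9}->{4,6}; W {4,5,6,7,8,9}->{7,9}
So after constraint 1: D(W)={7,9}, size = 2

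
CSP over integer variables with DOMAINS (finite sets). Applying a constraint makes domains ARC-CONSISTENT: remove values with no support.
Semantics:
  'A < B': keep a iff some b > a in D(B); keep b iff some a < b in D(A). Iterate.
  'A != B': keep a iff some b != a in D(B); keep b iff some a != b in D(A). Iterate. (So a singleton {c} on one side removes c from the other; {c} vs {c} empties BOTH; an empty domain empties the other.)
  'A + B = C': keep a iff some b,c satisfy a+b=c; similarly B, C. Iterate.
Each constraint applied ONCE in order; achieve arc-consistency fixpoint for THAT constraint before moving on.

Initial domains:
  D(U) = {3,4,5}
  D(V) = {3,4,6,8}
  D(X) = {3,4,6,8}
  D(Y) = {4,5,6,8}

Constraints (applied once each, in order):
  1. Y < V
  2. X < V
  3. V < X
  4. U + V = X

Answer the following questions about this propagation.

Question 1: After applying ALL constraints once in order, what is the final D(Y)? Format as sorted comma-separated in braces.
Answer: {4,5,6}

Derivation:
Constraint 1 (Y < V) on D(Y)={4,5,6,8} D(V)={3,4,6,8}: Y {4,5,6,8}->{4,5,6}; V {3,4,6,8}->{6,8}
Constraint 2 (X < V) on D(X)={3,4,6,8} D(V)={6,8}: X {3,4,6,8}->{3,4,6}
Constraint 3 (V < X) on D(V)={6,8} D(X)={3,4,6}: V {6,8}->{}; X {3,4,6}->{}
Constraint 4 (U + V = X) on D(U)={3,4,5} D(V)={} D(X)={}: U {3,4,5}->{}
So after all 4 constraints: D(Y) = {4,5,6}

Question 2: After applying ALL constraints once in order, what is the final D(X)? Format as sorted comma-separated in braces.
Answer: {}

Derivation:
Constraint 1 (Y < V) on D(Y)={4,5,6,8} D(V)={3,4,6,8}: Y {4,5,6,8}->{4,5,6}; V {3,4,6,8}->{6,8}
Constraint 2 (X < V) on D(X)={3,4,6,8} D(V)={6,8}: X {3,4,6,8}->{3,4,6}
Constraint 3 (V < X) on D(V)={6,8} D(X)={3,4,6}: V {6,8}->{}; X {3,4,6}->{}
Constraint 4 (U + V = X) on D(U)={3,4,5} D(V)={} D(X)={}: U {3,4,5}->{}
So after all 4 constraints: D(X) = {}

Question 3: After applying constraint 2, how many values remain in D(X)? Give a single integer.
Constraint 1 (Y < V) on D(Y)={4,5,6,8} D(V)={3,4,6,8}: Y {4,5,6,8}->{4,5,6}; V {3,4,6,8}->{6,8}
Constraint 2 (X < V) on D(X)={3,4,6,8} D(V)={6,8}: X {3,4,6,8}->{3,4,6}
So after constraint 2: D(X)={3,4,6}, size = 3

Answer: 3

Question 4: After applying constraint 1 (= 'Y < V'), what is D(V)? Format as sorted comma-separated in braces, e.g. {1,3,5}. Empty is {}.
Constraint 1 (Y < V) on D(Y)={4,5,6,8} D(V)={3,4,6,8}: Y {4,5,6,8}->{4,5,6}; V {3,4,6,8}->{6,8}
So after constraint 1: D(V) = {6,8}

Answer: {6,8}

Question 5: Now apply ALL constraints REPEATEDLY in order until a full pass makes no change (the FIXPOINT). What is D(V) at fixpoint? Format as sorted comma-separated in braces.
pass 0 (initial): D(V)={3,4,6,8}
pass 1: U {3,4,5}->{}; V {3,4,6,8}->{}; X {3,4,6,8}->{}; Y {4,5,6,8}->{4,5,6}
pass 2: Y {4,5,6}->{}
pass 3: no change
Fixpoint after 3 passes: D(V) = {}

Answer: {}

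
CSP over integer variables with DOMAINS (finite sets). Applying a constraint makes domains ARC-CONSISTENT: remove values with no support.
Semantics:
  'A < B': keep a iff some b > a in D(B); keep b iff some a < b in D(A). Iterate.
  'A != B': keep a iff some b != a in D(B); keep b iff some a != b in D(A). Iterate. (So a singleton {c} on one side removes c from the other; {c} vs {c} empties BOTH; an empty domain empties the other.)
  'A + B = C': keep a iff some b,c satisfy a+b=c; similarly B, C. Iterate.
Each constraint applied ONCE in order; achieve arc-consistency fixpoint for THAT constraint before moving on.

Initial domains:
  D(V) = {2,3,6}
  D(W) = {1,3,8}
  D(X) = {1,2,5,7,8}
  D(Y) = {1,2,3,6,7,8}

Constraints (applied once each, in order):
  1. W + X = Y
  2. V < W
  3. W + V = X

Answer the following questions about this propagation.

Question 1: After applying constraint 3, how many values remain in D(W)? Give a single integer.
Constraint 1 (W + X = Y) on D(W)={1,3,8} D(X)={1,2,5,7,8} D(Y)={1,2,3,6,7,8}: W {1,3,8}->{1,3}; X {1,2,5,7,8}->{1,2,5,7}; Y {1,2,3,6,7,8}->{2,3,6,8}
Constraint 2 (V < W) on D(V)={2,3,6} D(W)={1,3}: V {2,3,6}->{2}; W {1,3}->{3}
Constraint 3 (W + V = X) on D(W)={3} D(V)={2} D(X)={1,2,5,7}: X {1,2,5,7}->{5}
So after constraint 3: D(W)={3}, size = 1

Answer: 1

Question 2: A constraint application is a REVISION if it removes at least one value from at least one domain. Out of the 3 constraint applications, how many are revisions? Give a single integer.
Constraint 1 (W + X = Y) on D(W)={1,3,8} D(X)={1,2,5,7,8} D(Y)={1,2,3,6,7,8}: W {1,3,8}->{1,3}; X {1,2,5,7,8}->{1,2,5,7}; Y {1,2,3,6,7,8}->{2,3,6,8} => REVISION
Constraint 2 (V < W) on D(V)={2,3,6} D(W)={1,3}: V {2,3,6}->{2}; W {1,3}->{3} => REVISION
Constraint 3 (W + V = X) on D(W)={3} D(V)={2} D(X)={1,2,5,7}: X {1,2,5,7}->{5} => REVISION
Total revisions = 3

Answer: 3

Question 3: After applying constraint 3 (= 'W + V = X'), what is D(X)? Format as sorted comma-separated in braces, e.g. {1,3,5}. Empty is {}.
Answer: {5}

Derivation:
Constraint 1 (W + X = Y) on D(W)={1,3,8} D(X)={1,2,5,7,8} D(Y)={1,2,3,6,7,8}: W {1,3,8}->{1,3}; X {1,2,5,7,8}->{1,2,5,7}; Y {1,2,3,6,7,8}->{2,3,6,8}
Constraint 2 (V < W) on D(V)={2,3,6} D(W)={1,3}: V {2,3,6}->{2}; W {1,3}->{3}
Constraint 3 (W + V = X) on D(W)={3} D(V)={2} D(X)={1,2,5,7}: X {1,2,5,7}->{5}
So after constraint 3: D(X) = {5}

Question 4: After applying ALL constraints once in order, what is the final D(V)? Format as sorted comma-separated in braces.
Constraint 1 (W + X = Y) on D(W)={1,3,8} D(X)={1,2,5,7,8} D(Y)={1,2,3,6,7,8}: W {1,3,8}->{1,3}; X {1,2,5,7,8}->{1,2,5,7}; Y {1,2,3,6,7,8}->{2,3,6,8}
Constraint 2 (V < W) on D(V)={2,3,6} D(W)={1,3}: V {2,3,6}->{2}; W {1,3}->{3}
Constraint 3 (W + V = X) on D(W)={3} D(V)={2} D(X)={1,2,5,7}: X {1,2,5,7}->{5}
So after all 3 constraints: D(V) = {2}

Answer: {2}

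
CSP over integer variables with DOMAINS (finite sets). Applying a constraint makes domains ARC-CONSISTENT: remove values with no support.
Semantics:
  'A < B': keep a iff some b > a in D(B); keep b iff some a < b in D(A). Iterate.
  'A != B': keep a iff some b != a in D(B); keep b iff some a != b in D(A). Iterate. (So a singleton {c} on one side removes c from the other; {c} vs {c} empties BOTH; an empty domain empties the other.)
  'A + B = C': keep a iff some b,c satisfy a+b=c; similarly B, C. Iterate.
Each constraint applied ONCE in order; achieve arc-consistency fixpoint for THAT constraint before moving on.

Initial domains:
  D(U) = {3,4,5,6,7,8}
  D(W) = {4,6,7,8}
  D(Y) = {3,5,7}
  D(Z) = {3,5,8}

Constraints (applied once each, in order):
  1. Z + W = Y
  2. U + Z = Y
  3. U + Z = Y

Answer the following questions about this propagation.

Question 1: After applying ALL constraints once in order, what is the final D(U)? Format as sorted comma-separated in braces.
Answer: {4}

Derivation:
Constraint 1 (Z + W = Y) on D(Z)={3,5,8} D(W)={4,6,7,8} D(Y)={3,5,7}: Z {3,5,8}->{3}; W {4,6,7,8}->{4}; Y {3,5,7}->{7}
Constraint 2 (U + Z = Y) on D(U)={3,4,5,6,7,8} D(Z)={3} D(Y)={7}: U {3,4,5,6,7,8}->{4}
Constraint 3 (U + Z = Y) on D(U)={4} D(Z)={3} D(Y)={7}: no change
So after all 3 constraints: D(U) = {4}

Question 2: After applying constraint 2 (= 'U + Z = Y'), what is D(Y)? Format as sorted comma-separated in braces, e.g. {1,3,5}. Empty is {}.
Answer: {7}

Derivation:
Constraint 1 (Z + W = Y) on D(Z)={3,5,8} D(W)={4,6,7,8} D(Y)={3,5,7}: Z {3,5,8}->{3}; W {4,6,7,8}->{4}; Y {3,5,7}->{7}
Constraint 2 (U + Z = Y) on D(U)={3,4,5,6,7,8} D(Z)={3} D(Y)={7}: U {3,4,5,6,7,8}->{4}
So after constraint 2: D(Y) = {7}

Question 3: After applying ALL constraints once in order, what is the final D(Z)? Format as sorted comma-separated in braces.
Answer: {3}

Derivation:
Constraint 1 (Z + W = Y) on D(Z)={3,5,8} D(W)={4,6,7,8} D(Y)={3,5,7}: Z {3,5,8}->{3}; W {4,6,7,8}->{4}; Y {3,5,7}->{7}
Constraint 2 (U + Z = Y) on D(U)={3,4,5,6,7,8} D(Z)={3} D(Y)={7}: U {3,4,5,6,7,8}->{4}
Constraint 3 (U + Z = Y) on D(U)={4} D(Z)={3} D(Y)={7}: no change
So after all 3 constraints: D(Z) = {3}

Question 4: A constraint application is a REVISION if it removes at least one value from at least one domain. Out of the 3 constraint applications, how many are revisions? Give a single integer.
Constraint 1 (Z + W = Y) on D(Z)={3,5,8} D(W)={4,6,7,8} D(Y)={3,5,7}: Z {3,5,8}->{3}; W {4,6,7,8}->{4}; Y {3,5,7}->{7} => REVISION
Constraint 2 (U + Z = Y) on D(U)={3,4,5,6,7,8} D(Z)={3} D(Y)={7}: U {3,4,5,6,7,8}->{4} => REVISION
Constraint 3 (U + Z = Y) on D(U)={4} D(Z)={3} D(Y)={7}: no change => not a revision
Total revisions = 2

Answer: 2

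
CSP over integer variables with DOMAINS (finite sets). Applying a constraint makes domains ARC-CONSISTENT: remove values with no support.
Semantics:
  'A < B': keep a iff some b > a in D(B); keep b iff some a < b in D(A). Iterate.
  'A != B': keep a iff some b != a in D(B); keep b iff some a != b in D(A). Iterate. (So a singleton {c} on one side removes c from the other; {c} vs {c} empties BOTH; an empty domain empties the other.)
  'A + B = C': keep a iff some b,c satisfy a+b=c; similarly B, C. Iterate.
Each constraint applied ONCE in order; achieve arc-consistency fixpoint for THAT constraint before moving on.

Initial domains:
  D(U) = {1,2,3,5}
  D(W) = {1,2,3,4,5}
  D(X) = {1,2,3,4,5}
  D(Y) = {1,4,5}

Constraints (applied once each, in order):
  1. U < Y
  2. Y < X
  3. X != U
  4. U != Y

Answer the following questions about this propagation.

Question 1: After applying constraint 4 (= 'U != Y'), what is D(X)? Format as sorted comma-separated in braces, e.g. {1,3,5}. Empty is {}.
Answer: {5}

Derivation:
Constraint 1 (U < Y) on D(U)={1,2,3,5} D(Y)={1,4,5}: U {1,2,3,5}->{1,2,3}; Y {1,4,5}->{4,5}
Constraint 2 (Y < X) on D(Y)={4,5} D(X)={1,2,3,4,5}: Y {4,5}->{4}; X {1,2,3,4,5}->{5}
Constraint 3 (X != U) on D(X)={5} D(U)={1,2,3}: no change
Constraint 4 (U != Y) on D(U)={1,2,3} D(Y)={4}: no change
So after constraint 4: D(X) = {5}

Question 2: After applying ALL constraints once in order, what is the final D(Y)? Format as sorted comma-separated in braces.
Answer: {4}

Derivation:
Constraint 1 (U < Y) on D(U)={1,2,3,5} D(Y)={1,4,5}: U {1,2,3,5}->{1,2,3}; Y {1,4,5}->{4,5}
Constraint 2 (Y < X) on D(Y)={4,5} D(X)={1,2,3,4,5}: Y {4,5}->{4}; X {1,2,3,4,5}->{5}
Constraint 3 (X != U) on D(X)={5} D(U)={1,2,3}: no change
Constraint 4 (U != Y) on D(U)={1,2,3} D(Y)={4}: no change
So after all 4 constraints: D(Y) = {4}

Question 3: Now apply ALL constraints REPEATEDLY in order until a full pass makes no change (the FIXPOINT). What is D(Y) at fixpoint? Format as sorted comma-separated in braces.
pass 0 (initial): D(Y)={1,4,5}
pass 1: U {1,2,3,5}->{1,2,3}; X {1,2,3,4,5}->{5}; Y {1,4,5}->{4}
pass 2: no change
Fixpoint after 2 passes: D(Y) = {4}

Answer: {4}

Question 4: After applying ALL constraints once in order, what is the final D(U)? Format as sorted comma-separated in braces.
Answer: {1,2,3}

Derivation:
Constraint 1 (U < Y) on D(U)={1,2,3,5} D(Y)={1,4,5}: U {1,2,3,5}->{1,2,3}; Y {1,4,5}->{4,5}
Constraint 2 (Y < X) on D(Y)={4,5} D(X)={1,2,3,4,5}: Y {4,5}->{4}; X {1,2,3,4,5}->{5}
Constraint 3 (X != U) on D(X)={5} D(U)={1,2,3}: no change
Constraint 4 (U != Y) on D(U)={1,2,3} D(Y)={4}: no change
So after all 4 constraints: D(U) = {1,2,3}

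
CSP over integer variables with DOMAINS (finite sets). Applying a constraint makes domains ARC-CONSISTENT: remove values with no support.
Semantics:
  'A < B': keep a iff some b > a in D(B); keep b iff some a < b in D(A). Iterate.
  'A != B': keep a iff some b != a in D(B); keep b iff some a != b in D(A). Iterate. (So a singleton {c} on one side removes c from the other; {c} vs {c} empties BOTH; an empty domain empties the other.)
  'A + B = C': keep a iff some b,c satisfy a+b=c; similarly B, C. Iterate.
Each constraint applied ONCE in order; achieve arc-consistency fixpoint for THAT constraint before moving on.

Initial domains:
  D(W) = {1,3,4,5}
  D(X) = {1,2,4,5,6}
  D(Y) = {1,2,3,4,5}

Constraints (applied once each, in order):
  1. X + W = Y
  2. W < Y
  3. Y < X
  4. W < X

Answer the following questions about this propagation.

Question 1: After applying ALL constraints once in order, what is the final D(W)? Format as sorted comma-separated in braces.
Answer: {1,3}

Derivation:
Constraint 1 (X + W = Y) on D(X)={1,2,4,5,6} D(W)={1,3,4,5} D(Y)={1,2,3,4,5}: X {1,2,4,5,6}->{1,2,4}; W {1,3,4,5}->{1,3,4}; Y {1,2,3,4,5}->{2,3,4,5}
Constraint 2 (W < Y) on D(W)={1,3,4} D(Y)={2,3,4,5}: no change
Constraint 3 (Y < X) on D(Y)={2,3,4,5} D(X)={1,2,4}: Y {2,3,4,5}->{2,3}; X {1,2,4}->{4}
Constraint 4 (W < X) on D(W)={1,3,4} D(X)={4}: W {1,3,4}->{1,3}
So after all 4 constraints: D(W) = {1,3}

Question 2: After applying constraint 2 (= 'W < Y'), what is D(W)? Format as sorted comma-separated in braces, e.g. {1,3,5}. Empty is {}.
Answer: {1,3,4}

Derivation:
Constraint 1 (X + W = Y) on D(X)={1,2,4,5,6} D(W)={1,3,4,5} D(Y)={1,2,3,4,5}: X {1,2,4,5,6}->{1,2,4}; W {1,3,4,5}->{1,3,4}; Y {1,2,3,4,5}->{2,3,4,5}
Constraint 2 (W < Y) on D(W)={1,3,4} D(Y)={2,3,4,5}: no change
So after constraint 2: D(W) = {1,3,4}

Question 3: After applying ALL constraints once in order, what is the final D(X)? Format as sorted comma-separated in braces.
Answer: {4}

Derivation:
Constraint 1 (X + W = Y) on D(X)={1,2,4,5,6} D(W)={1,3,4,5} D(Y)={1,2,3,4,5}: X {1,2,4,5,6}->{1,2,4}; W {1,3,4,5}->{1,3,4}; Y {1,2,3,4,5}->{2,3,4,5}
Constraint 2 (W < Y) on D(W)={1,3,4} D(Y)={2,3,4,5}: no change
Constraint 3 (Y < X) on D(Y)={2,3,4,5} D(X)={1,2,4}: Y {2,3,4,5}->{2,3}; X {1,2,4}->{4}
Constraint 4 (W < X) on D(W)={1,3,4} D(X)={4}: W {1,3,4}->{1,3}
So after all 4 constraints: D(X) = {4}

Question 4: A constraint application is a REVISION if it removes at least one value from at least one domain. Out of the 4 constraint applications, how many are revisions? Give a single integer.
Answer: 3

Derivation:
Constraint 1 (X + W = Y) on D(X)={1,2,4,5,6} D(W)={1,3,4,5} D(Y)={1,2,3,4,5}: X {1,2,4,5,6}->{1,2,4}; W {1,3,4,5}->{1,3,4}; Y {1,2,3,4,5}->{2,3,4,5} => REVISION
Constraint 2 (W < Y) on D(W)={1,3,4} D(Y)={2,3,4,5}: no change => not a revision
Constraint 3 (Y < X) on D(Y)={2,3,4,5} D(X)={1,2,4}: Y {2,3,4,5}->{2,3}; X {1,2,4}->{4} => REVISION
Constraint 4 (W < X) on D(W)={1,3,4} D(X)={4}: W {1,3,4}->{1,3} => REVISION
Total revisions = 3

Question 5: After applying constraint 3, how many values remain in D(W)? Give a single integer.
Answer: 3

Derivation:
Constraint 1 (X + W = Y) on D(X)={1,2,4,5,6} D(W)={1,3,4,5} D(Y)={1,2,3,4,5}: X {1,2,4,5,6}->{1,2,4}; W {1,3,4,5}->{1,3,4}; Y {1,2,3,4,5}->{2,3,4,5}
Constraint 2 (W < Y) on D(W)={1,3,4} D(Y)={2,3,4,5}: no change
Constraint 3 (Y < X) on D(Y)={2,3,4,5} D(X)={1,2,4}: Y {2,3,4,5}->{2,3}; X {1,2,4}->{4}
So after constraint 3: D(W)={1,3,4}, size = 3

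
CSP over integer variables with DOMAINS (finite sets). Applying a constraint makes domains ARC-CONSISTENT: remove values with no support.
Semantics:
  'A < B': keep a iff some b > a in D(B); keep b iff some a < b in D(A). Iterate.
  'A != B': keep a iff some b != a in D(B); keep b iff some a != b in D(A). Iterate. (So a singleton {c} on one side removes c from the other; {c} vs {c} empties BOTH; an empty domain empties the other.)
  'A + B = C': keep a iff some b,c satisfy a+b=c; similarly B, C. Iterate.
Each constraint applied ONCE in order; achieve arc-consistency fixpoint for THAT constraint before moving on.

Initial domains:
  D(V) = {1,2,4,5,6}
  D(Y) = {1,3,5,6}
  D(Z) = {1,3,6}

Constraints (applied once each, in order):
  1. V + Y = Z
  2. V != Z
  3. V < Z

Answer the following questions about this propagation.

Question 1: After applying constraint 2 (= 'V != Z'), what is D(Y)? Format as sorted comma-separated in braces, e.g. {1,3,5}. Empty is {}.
Answer: {1,5}

Derivation:
Constraint 1 (V + Y = Z) on D(V)={1,2,4,5,6} D(Y)={1,3,5,6} D(Z)={1,3,6}: V {1,2,4,5,6}->{1,2,5}; Y {1,3,5,6}->{1,5}; Z {1,3,6}->{3,6}
Constraint 2 (V != Z) on D(V)={1,2,5} D(Z)={3,6}: no change
So after constraint 2: D(Y) = {1,5}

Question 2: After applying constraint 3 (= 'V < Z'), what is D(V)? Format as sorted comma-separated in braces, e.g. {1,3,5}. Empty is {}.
Answer: {1,2,5}

Derivation:
Constraint 1 (V + Y = Z) on D(V)={1,2,4,5,6} D(Y)={1,3,5,6} D(Z)={1,3,6}: V {1,2,4,5,6}->{1,2,5}; Y {1,3,5,6}->{1,5}; Z {1,3,6}->{3,6}
Constraint 2 (V != Z) on D(V)={1,2,5} D(Z)={3,6}: no change
Constraint 3 (V < Z) on D(V)={1,2,5} D(Z)={3,6}: no change
So after constraint 3: D(V) = {1,2,5}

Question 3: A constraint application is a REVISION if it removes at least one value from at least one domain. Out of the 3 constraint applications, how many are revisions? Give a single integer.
Answer: 1

Derivation:
Constraint 1 (V + Y = Z) on D(V)={1,2,4,5,6} D(Y)={1,3,5,6} D(Z)={1,3,6}: V {1,2,4,5,6}->{1,2,5}; Y {1,3,5,6}->{1,5}; Z {1,3,6}->{3,6} => REVISION
Constraint 2 (V != Z) on D(V)={1,2,5} D(Z)={3,6}: no change => not a revision
Constraint 3 (V < Z) on D(V)={1,2,5} D(Z)={3,6}: no change => not a revision
Total revisions = 1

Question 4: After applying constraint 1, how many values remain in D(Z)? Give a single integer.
Constraint 1 (V + Y = Z) on D(V)={1,2,4,5,6} D(Y)={1,3,5,6} D(Z)={1,3,6}: V {1,2,4,5,6}->{1,2,5}; Y {1,3,5,6}->{1,5}; Z {1,3,6}->{3,6}
So after constraint 1: D(Z)={3,6}, size = 2

Answer: 2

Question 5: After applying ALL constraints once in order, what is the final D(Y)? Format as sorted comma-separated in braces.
Answer: {1,5}

Derivation:
Constraint 1 (V + Y = Z) on D(V)={1,2,4,5,6} D(Y)={1,3,5,6} D(Z)={1,3,6}: V {1,2,4,5,6}->{1,2,5}; Y {1,3,5,6}->{1,5}; Z {1,3,6}->{3,6}
Constraint 2 (V != Z) on D(V)={1,2,5} D(Z)={3,6}: no change
Constraint 3 (V < Z) on D(V)={1,2,5} D(Z)={3,6}: no change
So after all 3 constraints: D(Y) = {1,5}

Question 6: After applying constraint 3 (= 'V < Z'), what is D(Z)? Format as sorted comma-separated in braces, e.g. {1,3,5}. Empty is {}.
Answer: {3,6}

Derivation:
Constraint 1 (V + Y = Z) on D(V)={1,2,4,5,6} D(Y)={1,3,5,6} D(Z)={1,3,6}: V {1,2,4,5,6}->{1,2,5}; Y {1,3,5,6}->{1,5}; Z {1,3,6}->{3,6}
Constraint 2 (V != Z) on D(V)={1,2,5} D(Z)={3,6}: no change
Constraint 3 (V < Z) on D(V)={1,2,5} D(Z)={3,6}: no change
So after constraint 3: D(Z) = {3,6}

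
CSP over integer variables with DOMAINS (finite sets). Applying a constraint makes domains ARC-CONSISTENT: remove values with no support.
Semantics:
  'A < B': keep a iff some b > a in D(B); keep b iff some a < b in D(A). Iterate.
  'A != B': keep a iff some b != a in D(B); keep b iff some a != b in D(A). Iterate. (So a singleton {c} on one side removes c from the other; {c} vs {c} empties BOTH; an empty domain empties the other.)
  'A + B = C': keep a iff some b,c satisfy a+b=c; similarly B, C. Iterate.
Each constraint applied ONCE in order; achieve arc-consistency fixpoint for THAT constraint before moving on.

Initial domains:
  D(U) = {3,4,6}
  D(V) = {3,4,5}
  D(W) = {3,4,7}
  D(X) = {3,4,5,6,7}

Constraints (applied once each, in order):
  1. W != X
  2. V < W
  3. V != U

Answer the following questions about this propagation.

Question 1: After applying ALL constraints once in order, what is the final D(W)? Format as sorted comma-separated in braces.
Answer: {4,7}

Derivation:
Constraint 1 (W != X) on D(W)={3,4,7} D(X)={3,4,5,6,7}: no change
Constraint 2 (V < W) on D(V)={3,4,5} D(W)={3,4,7}: W {3,4,7}->{4,7}
Constraint 3 (V != U) on D(V)={3,4,5} D(U)={3,4,6}: no change
So after all 3 constraints: D(W) = {4,7}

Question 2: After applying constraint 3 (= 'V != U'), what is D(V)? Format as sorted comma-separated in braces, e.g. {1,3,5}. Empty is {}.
Constraint 1 (W != X) on D(W)={3,4,7} D(X)={3,4,5,6,7}: no change
Constraint 2 (V < W) on D(V)={3,4,5} D(W)={3,4,7}: W {3,4,7}->{4,7}
Constraint 3 (V != U) on D(V)={3,4,5} D(U)={3,4,6}: no change
So after constraint 3: D(V) = {3,4,5}

Answer: {3,4,5}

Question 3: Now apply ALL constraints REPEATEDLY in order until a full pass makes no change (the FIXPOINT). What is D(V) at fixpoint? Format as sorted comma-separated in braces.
Answer: {3,4,5}

Derivation:
pass 0 (initial): D(V)={3,4,5}
pass 1: W {3,4,7}->{4,7}
pass 2: no change
Fixpoint after 2 passes: D(V) = {3,4,5}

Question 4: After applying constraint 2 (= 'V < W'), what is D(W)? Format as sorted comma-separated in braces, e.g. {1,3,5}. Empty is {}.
Answer: {4,7}

Derivation:
Constraint 1 (W != X) on D(W)={3,4,7} D(X)={3,4,5,6,7}: no change
Constraint 2 (V < W) on D(V)={3,4,5} D(W)={3,4,7}: W {3,4,7}->{4,7}
So after constraint 2: D(W) = {4,7}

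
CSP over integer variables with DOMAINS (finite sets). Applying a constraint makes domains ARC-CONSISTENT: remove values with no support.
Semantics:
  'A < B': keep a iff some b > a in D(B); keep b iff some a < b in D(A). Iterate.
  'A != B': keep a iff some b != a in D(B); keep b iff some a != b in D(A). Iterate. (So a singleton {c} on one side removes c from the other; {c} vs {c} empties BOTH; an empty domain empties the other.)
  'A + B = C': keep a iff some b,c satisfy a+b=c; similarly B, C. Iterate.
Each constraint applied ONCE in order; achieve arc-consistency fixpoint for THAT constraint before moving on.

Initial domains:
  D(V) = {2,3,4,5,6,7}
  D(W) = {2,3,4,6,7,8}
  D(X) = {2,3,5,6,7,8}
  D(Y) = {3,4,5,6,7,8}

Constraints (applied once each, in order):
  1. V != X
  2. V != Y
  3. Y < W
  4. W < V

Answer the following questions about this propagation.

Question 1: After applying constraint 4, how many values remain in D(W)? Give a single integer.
Answer: 2

Derivation:
Constraint 1 (V != X) on D(V)={2,3,4,5,6,7} D(X)={2,3,5,6,7,8}: no change
Constraint 2 (V != Y) on D(V)={2,3,4,5,6,7} D(Y)={3,4,5,6,7,8}: no change
Constraint 3 (Y < W) on D(Y)={3,4,5,6,7,8} D(W)={2,3,4,6,7,8}: Y {3,4,5,6,7,8}->{3,4,5,6,7}; W {2,3,4,6,7,8}->{4,6,7,8}
Constraint 4 (W < V) on D(W)={4,6,7,8} D(V)={2,3,4,5,6,7}: W {4,6,7,8}->{4,6}; V {2,3,4,5,6,7}->{5,6,7}
So after constraint 4: D(W)={4,6}, size = 2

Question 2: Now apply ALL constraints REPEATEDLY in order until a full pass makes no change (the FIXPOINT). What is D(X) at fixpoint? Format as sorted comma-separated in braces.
pass 0 (initial): D(X)={2,3,5,6,7,8}
pass 1: V {2,3,4,5,6,7}->{5,6,7}; W {2,3,4,6,7,8}->{4,6}; Y {3,4,5,6,7,8}->{3,4,5,6,7}
pass 2: Y {3,4,5,6,7}->{3,4,5}
pass 3: no change
Fixpoint after 3 passes: D(X) = {2,3,5,6,7,8}

Answer: {2,3,5,6,7,8}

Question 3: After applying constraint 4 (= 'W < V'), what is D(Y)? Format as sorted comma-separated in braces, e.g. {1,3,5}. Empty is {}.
Constraint 1 (V != X) on D(V)={2,3,4,5,6,7} D(X)={2,3,5,6,7,8}: no change
Constraint 2 (V != Y) on D(V)={2,3,4,5,6,7} D(Y)={3,4,5,6,7,8}: no change
Constraint 3 (Y < W) on D(Y)={3,4,5,6,7,8} D(W)={2,3,4,6,7,8}: Y {3,4,5,6,7,8}->{3,4,5,6,7}; W {2,3,4,6,7,8}->{4,6,7,8}
Constraint 4 (W < V) on D(W)={4,6,7,8} D(V)={2,3,4,5,6,7}: W {4,6,7,8}->{4,6}; V {2,3,4,5,6,7}->{5,6,7}
So after constraint 4: D(Y) = {3,4,5,6,7}

Answer: {3,4,5,6,7}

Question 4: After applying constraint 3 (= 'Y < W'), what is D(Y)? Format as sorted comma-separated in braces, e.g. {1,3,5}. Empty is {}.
Answer: {3,4,5,6,7}

Derivation:
Constraint 1 (V != X) on D(V)={2,3,4,5,6,7} D(X)={2,3,5,6,7,8}: no change
Constraint 2 (V != Y) on D(V)={2,3,4,5,6,7} D(Y)={3,4,5,6,7,8}: no change
Constraint 3 (Y < W) on D(Y)={3,4,5,6,7,8} D(W)={2,3,4,6,7,8}: Y {3,4,5,6,7,8}->{3,4,5,6,7}; W {2,3,4,6,7,8}->{4,6,7,8}
So after constraint 3: D(Y) = {3,4,5,6,7}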